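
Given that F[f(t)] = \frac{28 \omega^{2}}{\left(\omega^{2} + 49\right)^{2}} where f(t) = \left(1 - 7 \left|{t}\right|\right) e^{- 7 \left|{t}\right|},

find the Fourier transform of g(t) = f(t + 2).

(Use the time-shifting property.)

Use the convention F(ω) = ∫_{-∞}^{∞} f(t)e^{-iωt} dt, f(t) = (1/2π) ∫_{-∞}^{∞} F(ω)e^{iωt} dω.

F[g](ω) = \frac{28 \omega^{2} e^{2 i \omega}}{\left(\omega^{2} + 49\right)^{2}}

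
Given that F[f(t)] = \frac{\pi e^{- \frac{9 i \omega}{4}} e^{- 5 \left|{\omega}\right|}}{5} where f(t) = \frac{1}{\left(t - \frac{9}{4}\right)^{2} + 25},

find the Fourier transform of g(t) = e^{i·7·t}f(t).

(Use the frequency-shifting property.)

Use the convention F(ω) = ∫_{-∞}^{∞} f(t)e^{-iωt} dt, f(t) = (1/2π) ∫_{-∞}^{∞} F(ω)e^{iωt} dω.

F[g](ω) = \frac{\pi e^{- \frac{9 i \left(\omega - 7\right)}{4} - 5 \left|{\omega - 7}\right|}}{5}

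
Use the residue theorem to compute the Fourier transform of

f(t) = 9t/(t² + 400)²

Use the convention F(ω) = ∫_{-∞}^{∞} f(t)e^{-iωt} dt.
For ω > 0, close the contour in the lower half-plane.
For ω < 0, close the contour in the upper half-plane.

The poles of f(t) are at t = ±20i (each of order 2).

Let g(z) = f(z)e^{-iωz}; for large |z| the factor e^{-iωz} decays in the lower half-plane when ω > 0 and in the upper half-plane when ω < 0.

Case ω > 0 (lower half-plane, clockwise contour ⇒ F(ω) = -2πi·ΣRes):
  Res_{z = - 20 i} g(z) = \frac{9 \omega e^{- 20 \omega}}{80} (pole of order 2)
  F(ω) = -2πi·ΣRes = - \frac{9 i \pi \omega e^{- 20 \omega}}{40}

Case ω < 0 (upper half-plane, counterclockwise contour ⇒ F(ω) = +2πi·ΣRes):
  Res_{z = 20 i} g(z) = - \frac{9 \omega e^{20 \omega}}{80} (pole of order 2)
  F(ω) = 2πi·ΣRes = - \frac{9 i \pi \omega e^{20 \omega}}{40}

Both cases combine into a single formula in |ω|:

F(ω) = - \frac{9 i \pi \omega e^{- 20 \left|{\omega}\right|}}{40}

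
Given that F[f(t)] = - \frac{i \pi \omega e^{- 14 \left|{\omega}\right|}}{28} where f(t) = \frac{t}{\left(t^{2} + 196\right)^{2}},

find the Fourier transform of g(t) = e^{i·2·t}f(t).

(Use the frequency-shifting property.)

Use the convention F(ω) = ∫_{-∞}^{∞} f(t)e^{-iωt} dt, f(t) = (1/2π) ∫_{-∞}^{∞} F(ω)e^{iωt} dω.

F[g](ω) = \frac{i \pi \left(2 - \omega\right) e^{- 14 \left|{\omega - 2}\right|}}{28}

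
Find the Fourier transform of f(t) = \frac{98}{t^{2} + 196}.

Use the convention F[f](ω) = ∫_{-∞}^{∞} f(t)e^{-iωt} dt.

F(ω) = 7 \pi e^{- 14 \left|{\omega}\right|}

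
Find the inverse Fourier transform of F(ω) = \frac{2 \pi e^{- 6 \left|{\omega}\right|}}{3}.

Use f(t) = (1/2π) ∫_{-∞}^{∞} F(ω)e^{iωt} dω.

f(t) = \frac{4}{t^{2} + 36}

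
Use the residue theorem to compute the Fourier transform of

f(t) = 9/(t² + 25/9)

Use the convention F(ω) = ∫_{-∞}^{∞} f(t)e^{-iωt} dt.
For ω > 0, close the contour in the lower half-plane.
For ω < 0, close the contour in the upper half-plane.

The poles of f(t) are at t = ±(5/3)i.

Let g(z) = f(z)e^{-iωz}; for large |z| the factor e^{-iωz} decays in the lower half-plane when ω > 0 and in the upper half-plane when ω < 0.

Case ω > 0 (lower half-plane, clockwise contour ⇒ F(ω) = -2πi·ΣRes):
  Res_{z = - \frac{5 i}{3}} g(z) = \frac{27 i e^{- \frac{5 \omega}{3}}}{10}
  F(ω) = -2πi·ΣRes = \frac{27 \pi e^{- \frac{5 \omega}{3}}}{5}

Case ω < 0 (upper half-plane, counterclockwise contour ⇒ F(ω) = +2πi·ΣRes):
  Res_{z = \frac{5 i}{3}} g(z) = - \frac{27 i e^{\frac{5 \omega}{3}}}{10}
  F(ω) = 2πi·ΣRes = \frac{27 \pi e^{\frac{5 \omega}{3}}}{5}

Both cases combine into a single formula in |ω|:

F(ω) = \frac{27 \pi e^{- \frac{5 \left|{\omega}\right|}{3}}}{5}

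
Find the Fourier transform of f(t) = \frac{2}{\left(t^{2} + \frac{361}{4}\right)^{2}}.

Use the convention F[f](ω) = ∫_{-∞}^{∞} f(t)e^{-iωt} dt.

F(ω) = \frac{4 \pi \left(19 \left|{\omega}\right| + 2\right) e^{- \frac{19 \left|{\omega}\right|}{2}}}{6859}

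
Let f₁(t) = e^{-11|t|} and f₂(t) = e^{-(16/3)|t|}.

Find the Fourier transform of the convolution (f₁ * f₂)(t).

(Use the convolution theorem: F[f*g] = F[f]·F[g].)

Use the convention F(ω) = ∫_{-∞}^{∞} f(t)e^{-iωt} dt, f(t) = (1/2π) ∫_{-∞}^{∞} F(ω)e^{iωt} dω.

F[f₁*f₂](ω) = \frac{2112}{\left(\omega^{2} + 121\right) \left(9 \omega^{2} + 256\right)}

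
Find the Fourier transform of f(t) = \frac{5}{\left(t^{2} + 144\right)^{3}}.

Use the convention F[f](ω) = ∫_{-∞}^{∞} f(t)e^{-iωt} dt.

F(ω) = \frac{5 \pi \left(48 \omega^{2} + 12 \left|{\omega}\right| + 1\right) e^{- 12 \left|{\omega}\right|}}{663552}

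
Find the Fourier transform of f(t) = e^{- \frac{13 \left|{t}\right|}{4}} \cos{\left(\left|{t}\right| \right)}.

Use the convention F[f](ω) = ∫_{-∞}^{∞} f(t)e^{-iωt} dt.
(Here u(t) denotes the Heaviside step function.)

F(ω) = \frac{104 \left(16 \omega^{2} + 185\right)}{256 \omega^{4} + 4896 \omega^{2} + 34225}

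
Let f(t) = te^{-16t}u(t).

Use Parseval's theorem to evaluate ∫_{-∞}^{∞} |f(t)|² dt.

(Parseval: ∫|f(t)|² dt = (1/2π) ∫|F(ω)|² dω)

∫|f(t)|² dt = \frac{1}{16384}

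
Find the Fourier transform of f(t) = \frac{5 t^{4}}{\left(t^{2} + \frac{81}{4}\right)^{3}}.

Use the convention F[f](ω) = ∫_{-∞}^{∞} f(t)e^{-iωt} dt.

F(ω) = \frac{5 \pi \left(27 \omega^{2} - 30 \left|{\omega}\right| + 4\right) e^{- \frac{9 \left|{\omega}\right|}{2}}}{48}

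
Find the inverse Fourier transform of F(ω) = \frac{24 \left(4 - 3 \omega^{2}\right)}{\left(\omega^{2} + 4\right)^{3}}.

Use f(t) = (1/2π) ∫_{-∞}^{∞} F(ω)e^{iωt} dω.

f(t) = 3 t^{2} e^{- 2 \left|{t}\right|}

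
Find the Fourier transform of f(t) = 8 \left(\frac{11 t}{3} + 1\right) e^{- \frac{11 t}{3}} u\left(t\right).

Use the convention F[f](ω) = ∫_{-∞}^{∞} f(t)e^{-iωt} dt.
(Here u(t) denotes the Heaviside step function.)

F(ω) = \frac{24 \left(- 3 i \omega - 22\right)}{9 \omega^{2} - 66 i \omega - 121}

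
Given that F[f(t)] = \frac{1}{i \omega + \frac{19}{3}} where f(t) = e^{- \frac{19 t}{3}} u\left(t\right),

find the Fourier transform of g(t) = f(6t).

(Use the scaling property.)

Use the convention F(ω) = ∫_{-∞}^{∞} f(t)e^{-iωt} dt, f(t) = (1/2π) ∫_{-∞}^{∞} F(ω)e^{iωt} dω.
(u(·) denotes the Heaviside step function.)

F[g](ω) = \frac{1}{i \omega + 38}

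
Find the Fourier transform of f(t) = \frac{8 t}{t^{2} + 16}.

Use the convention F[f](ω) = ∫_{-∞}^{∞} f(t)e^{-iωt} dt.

F(ω) = - 8 i \pi e^{- 4 \left|{\omega}\right|} \operatorname{sign}{\left(\omega \right)}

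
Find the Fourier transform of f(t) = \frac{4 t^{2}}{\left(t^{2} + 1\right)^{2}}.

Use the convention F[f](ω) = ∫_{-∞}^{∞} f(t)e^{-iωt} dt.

F(ω) = 2 \pi \left(1 - \left|{\omega}\right|\right) e^{- \left|{\omega}\right|}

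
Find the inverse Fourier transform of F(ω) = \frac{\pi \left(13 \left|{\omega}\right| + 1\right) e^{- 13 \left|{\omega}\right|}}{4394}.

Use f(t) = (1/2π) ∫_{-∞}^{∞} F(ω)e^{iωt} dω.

f(t) = \frac{1}{\left(t^{2} + 169\right)^{2}}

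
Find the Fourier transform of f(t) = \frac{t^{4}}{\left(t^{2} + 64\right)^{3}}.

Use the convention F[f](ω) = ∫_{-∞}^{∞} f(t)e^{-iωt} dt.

F(ω) = \frac{\pi \left(64 \omega^{2} - 40 \left|{\omega}\right| + 3\right) e^{- 8 \left|{\omega}\right|}}{64}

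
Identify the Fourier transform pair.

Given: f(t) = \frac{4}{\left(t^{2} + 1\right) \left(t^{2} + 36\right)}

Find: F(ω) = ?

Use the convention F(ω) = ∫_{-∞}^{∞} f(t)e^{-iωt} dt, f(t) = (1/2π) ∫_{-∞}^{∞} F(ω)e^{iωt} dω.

F(ω) = \frac{2 \pi \left(6 e^{5 \left|{\omega}\right|} - 1\right) e^{- 6 \left|{\omega}\right|}}{105}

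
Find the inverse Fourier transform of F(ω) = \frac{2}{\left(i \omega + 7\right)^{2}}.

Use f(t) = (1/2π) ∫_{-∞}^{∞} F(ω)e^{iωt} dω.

f(t) = 2 t e^{- 7 t} u\left(t\right)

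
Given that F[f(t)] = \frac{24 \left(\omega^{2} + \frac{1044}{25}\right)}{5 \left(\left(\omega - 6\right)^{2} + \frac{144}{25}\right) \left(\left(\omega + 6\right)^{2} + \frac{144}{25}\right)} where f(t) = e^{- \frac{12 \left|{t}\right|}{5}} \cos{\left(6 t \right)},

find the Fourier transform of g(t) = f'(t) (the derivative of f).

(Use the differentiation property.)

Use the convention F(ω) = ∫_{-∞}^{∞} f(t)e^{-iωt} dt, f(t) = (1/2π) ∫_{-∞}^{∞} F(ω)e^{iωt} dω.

F[g](ω) = \frac{120 i \omega \left(25 \omega^{2} + 1044\right)}{625 \omega^{4} - 37800 \omega^{2} + 1089936}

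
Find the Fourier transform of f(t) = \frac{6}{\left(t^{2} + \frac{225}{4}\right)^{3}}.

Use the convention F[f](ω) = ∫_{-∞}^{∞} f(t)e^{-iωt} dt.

F(ω) = \frac{2 \pi \left(75 \omega^{2} + 30 \left|{\omega}\right| + 4\right) e^{- \frac{15 \left|{\omega}\right|}{2}}}{84375}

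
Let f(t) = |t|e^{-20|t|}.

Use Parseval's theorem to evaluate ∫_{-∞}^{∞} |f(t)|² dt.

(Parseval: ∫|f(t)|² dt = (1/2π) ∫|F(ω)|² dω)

∫|f(t)|² dt = \frac{1}{16000}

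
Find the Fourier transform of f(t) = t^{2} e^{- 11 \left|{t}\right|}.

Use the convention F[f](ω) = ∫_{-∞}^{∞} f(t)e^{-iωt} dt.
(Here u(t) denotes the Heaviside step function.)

F(ω) = \frac{44 \left(121 - 3 \omega^{2}\right)}{\left(\omega^{2} + 121\right)^{3}}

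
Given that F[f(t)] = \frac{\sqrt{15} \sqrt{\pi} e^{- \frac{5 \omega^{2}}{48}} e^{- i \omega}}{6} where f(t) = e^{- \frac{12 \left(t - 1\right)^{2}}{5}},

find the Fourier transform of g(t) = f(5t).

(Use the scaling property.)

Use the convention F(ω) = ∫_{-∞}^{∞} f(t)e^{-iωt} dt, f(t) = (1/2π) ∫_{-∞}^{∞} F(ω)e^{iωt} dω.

F[g](ω) = \frac{\sqrt{15} \sqrt{\pi} e^{- \frac{\omega \left(\omega + 48 i\right)}{240}}}{30}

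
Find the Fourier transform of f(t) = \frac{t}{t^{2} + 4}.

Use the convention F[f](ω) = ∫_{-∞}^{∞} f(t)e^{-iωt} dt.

F(ω) = - i \pi e^{- 2 \left|{\omega}\right|} \operatorname{sign}{\left(\omega \right)}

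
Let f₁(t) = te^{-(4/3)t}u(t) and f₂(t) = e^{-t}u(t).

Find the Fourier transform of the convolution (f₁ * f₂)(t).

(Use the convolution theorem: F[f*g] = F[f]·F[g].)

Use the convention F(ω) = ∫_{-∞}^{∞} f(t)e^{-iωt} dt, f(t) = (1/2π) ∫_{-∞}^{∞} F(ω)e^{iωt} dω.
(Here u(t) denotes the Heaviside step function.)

F[f₁*f₂](ω) = \frac{9}{\left(i \omega + 1\right) \left(3 i \omega + 4\right)^{2}}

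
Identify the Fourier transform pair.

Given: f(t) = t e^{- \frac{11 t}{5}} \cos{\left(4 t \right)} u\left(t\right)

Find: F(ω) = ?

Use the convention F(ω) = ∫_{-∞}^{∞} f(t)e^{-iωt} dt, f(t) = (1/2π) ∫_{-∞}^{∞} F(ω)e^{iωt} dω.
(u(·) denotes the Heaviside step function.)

F(ω) = \frac{25 \left(\left(5 i \omega + 11\right)^{2} - 400\right)}{\left(\left(5 i \omega + 11\right)^{2} + 400\right)^{2}}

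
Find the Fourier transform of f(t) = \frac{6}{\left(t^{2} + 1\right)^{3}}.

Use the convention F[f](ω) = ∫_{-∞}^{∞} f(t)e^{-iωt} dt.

F(ω) = \frac{3 \pi \left(\omega^{2} + 3 \left|{\omega}\right| + 3\right) e^{- \left|{\omega}\right|}}{4}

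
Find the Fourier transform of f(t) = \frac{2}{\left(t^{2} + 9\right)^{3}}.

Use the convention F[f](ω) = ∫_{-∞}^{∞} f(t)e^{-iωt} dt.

F(ω) = \frac{\pi \left(3 \omega^{2} + 3 \left|{\omega}\right| + 1\right) e^{- 3 \left|{\omega}\right|}}{324}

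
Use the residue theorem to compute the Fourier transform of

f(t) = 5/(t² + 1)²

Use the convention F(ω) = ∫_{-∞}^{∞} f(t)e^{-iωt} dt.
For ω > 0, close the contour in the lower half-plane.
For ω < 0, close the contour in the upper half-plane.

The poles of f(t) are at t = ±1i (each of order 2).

Let g(z) = f(z)e^{-iωz}; for large |z| the factor e^{-iωz} decays in the lower half-plane when ω > 0 and in the upper half-plane when ω < 0.

Case ω > 0 (lower half-plane, clockwise contour ⇒ F(ω) = -2πi·ΣRes):
  Res_{z = - i} g(z) = \frac{5 i \left(\omega + 1\right) e^{- \omega}}{4} (pole of order 2)
  F(ω) = -2πi·ΣRes = \frac{5 \pi \left(\omega + 1\right) e^{- \omega}}{2}

Case ω < 0 (upper half-plane, counterclockwise contour ⇒ F(ω) = +2πi·ΣRes):
  Res_{z = i} g(z) = \frac{5 i \left(\omega - 1\right) e^{\omega}}{4} (pole of order 2)
  F(ω) = 2πi·ΣRes = \frac{5 \pi \left(1 - \omega\right) e^{\omega}}{2}

Both cases combine into a single formula in |ω|:

F(ω) = \frac{5 \pi \left(\left|{\omega}\right| + 1\right) e^{- \left|{\omega}\right|}}{2}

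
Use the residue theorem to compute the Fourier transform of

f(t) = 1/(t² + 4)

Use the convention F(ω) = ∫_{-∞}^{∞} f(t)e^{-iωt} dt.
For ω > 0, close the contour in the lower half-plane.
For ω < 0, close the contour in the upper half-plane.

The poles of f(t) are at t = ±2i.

Let g(z) = f(z)e^{-iωz}; for large |z| the factor e^{-iωz} decays in the lower half-plane when ω > 0 and in the upper half-plane when ω < 0.

Case ω > 0 (lower half-plane, clockwise contour ⇒ F(ω) = -2πi·ΣRes):
  Res_{z = - 2 i} g(z) = \frac{i e^{- 2 \omega}}{4}
  F(ω) = -2πi·ΣRes = \frac{\pi e^{- 2 \omega}}{2}

Case ω < 0 (upper half-plane, counterclockwise contour ⇒ F(ω) = +2πi·ΣRes):
  Res_{z = 2 i} g(z) = - \frac{i e^{2 \omega}}{4}
  F(ω) = 2πi·ΣRes = \frac{\pi e^{2 \omega}}{2}

Both cases combine into a single formula in |ω|:

F(ω) = \frac{\pi e^{- 2 \left|{\omega}\right|}}{2}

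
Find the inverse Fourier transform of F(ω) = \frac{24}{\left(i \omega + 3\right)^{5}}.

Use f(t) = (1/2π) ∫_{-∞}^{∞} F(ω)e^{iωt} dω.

f(t) = t^{4} e^{- 3 t} u\left(t\right)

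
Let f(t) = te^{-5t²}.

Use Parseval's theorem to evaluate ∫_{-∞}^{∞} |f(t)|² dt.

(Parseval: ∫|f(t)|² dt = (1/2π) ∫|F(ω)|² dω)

∫|f(t)|² dt = \frac{\sqrt{10} \sqrt{\pi}}{200}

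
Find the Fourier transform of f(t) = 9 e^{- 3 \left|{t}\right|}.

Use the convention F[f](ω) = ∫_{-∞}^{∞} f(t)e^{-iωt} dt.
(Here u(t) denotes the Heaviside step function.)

F(ω) = \frac{54}{\omega^{2} + 9}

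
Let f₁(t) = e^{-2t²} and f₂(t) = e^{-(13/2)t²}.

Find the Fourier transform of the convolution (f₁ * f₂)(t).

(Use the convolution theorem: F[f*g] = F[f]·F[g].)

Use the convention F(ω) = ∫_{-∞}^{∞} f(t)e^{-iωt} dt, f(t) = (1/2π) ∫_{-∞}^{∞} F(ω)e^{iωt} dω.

F[f₁*f₂](ω) = \frac{\sqrt{13} \pi e^{- \frac{17 \omega^{2}}{104}}}{13}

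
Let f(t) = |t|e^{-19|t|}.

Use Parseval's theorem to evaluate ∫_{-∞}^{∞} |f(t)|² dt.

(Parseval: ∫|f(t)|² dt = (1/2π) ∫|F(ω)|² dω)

∫|f(t)|² dt = \frac{1}{13718}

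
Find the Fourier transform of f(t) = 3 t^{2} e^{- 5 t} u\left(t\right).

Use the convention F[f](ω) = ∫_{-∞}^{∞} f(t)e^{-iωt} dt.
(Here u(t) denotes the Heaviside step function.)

F(ω) = \frac{6}{\left(i \omega + 5\right)^{3}}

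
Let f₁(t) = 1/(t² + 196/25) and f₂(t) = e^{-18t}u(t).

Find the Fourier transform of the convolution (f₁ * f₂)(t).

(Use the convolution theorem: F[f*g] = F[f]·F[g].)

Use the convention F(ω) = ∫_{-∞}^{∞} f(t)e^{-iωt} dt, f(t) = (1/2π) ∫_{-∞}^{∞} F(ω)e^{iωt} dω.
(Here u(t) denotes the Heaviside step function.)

F[f₁*f₂](ω) = \frac{5 \pi e^{- \frac{14 \left|{\omega}\right|}{5}}}{14 \left(i \omega + 18\right)}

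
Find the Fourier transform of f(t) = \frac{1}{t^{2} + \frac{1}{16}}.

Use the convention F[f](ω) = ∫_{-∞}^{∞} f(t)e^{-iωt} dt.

F(ω) = 4 \pi e^{- \frac{\left|{\omega}\right|}{4}}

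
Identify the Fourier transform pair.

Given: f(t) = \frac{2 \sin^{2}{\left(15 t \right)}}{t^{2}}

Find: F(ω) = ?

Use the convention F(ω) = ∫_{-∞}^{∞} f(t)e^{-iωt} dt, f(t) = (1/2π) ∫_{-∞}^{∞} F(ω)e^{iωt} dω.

F(ω) = \begin{cases} \pi \left(30 - \left|{\omega}\right|\right) & \text{for}\: \omega > -30 \wedge \omega < 30 \\0 & \text{otherwise} \end{cases}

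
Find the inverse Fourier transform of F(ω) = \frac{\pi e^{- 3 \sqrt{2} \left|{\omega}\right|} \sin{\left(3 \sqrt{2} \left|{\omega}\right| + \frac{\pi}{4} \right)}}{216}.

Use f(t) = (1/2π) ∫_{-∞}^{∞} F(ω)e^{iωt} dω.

f(t) = \frac{1}{t^{4} + 1296}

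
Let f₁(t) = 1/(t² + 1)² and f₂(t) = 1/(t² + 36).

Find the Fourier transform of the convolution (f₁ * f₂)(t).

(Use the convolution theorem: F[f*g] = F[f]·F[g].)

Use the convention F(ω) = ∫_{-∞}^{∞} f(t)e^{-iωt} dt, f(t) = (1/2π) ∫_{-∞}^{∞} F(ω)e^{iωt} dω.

F[f₁*f₂](ω) = \frac{\pi^{2} \left(\left|{\omega}\right| + 1\right) e^{- 7 \left|{\omega}\right|}}{12}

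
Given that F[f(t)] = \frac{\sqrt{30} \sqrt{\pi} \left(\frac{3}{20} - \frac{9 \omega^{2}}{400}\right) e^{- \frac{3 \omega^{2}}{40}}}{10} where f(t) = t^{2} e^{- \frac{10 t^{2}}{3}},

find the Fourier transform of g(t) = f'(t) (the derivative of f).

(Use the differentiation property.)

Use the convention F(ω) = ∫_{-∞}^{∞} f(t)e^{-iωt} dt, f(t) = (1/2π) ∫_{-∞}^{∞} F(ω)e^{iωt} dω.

F[g](ω) = \frac{3 \sqrt{30} i \sqrt{\pi} \omega \left(20 - 3 \omega^{2}\right) e^{- \frac{3 \omega^{2}}{40}}}{4000}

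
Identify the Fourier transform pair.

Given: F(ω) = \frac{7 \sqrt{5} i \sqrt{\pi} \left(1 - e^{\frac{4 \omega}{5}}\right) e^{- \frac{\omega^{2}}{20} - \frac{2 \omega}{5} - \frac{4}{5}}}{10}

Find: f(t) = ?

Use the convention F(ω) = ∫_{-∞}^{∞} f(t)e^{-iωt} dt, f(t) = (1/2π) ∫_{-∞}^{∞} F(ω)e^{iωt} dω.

f(t) = 7 e^{- 5 t^{2}} \sin{\left(4 t \right)}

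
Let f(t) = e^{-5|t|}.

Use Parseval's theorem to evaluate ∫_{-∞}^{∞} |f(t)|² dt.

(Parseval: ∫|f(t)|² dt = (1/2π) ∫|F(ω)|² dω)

∫|f(t)|² dt = \frac{1}{5}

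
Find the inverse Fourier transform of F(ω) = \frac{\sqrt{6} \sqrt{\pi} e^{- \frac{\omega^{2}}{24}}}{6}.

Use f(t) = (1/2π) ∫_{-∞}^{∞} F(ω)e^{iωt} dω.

f(t) = e^{- 6 t^{2}}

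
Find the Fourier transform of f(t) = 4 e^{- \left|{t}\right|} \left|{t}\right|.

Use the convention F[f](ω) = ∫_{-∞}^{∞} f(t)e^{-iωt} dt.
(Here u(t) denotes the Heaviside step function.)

F(ω) = \frac{8 \left(1 - \omega^{2}\right)}{\left(\omega^{2} + 1\right)^{2}}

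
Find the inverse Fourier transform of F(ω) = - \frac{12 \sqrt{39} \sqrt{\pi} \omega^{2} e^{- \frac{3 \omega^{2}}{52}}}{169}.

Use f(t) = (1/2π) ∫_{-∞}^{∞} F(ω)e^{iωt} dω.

f(t) = 4 \left(\frac{52 t^{2}}{3} - 2\right) e^{- \frac{13 t^{2}}{3}}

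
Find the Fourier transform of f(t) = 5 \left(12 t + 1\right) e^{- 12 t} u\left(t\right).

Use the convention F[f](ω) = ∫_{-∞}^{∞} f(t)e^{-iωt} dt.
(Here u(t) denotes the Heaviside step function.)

F(ω) = \frac{5 \left(- i \omega - 24\right)}{\omega^{2} - 24 i \omega - 144}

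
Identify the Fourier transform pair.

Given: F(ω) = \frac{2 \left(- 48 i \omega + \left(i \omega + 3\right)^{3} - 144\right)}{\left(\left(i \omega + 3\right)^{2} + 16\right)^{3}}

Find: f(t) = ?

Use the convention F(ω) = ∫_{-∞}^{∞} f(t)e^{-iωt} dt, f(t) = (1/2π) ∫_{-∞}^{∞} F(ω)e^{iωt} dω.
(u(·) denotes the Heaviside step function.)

f(t) = t^{2} e^{- 3 t} \cos{\left(4 t \right)} u\left(t\right)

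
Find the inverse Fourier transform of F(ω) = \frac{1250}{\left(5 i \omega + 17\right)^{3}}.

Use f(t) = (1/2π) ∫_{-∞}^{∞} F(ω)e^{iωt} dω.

f(t) = 5 t^{2} e^{- \frac{17 t}{5}} u\left(t\right)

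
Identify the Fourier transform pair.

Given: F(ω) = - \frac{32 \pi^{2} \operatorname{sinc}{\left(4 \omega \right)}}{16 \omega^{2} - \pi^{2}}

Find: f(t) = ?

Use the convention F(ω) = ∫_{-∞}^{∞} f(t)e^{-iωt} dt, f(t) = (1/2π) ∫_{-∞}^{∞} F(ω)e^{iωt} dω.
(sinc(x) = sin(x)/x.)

f(t) = 8 \left(\begin{cases} \frac{\cos{\left(\frac{\pi t}{4} \right)}}{2} + \frac{1}{2} & \text{for}\: \left|{t}\right| < 4 \\0 & \text{otherwise} \end{cases}\right)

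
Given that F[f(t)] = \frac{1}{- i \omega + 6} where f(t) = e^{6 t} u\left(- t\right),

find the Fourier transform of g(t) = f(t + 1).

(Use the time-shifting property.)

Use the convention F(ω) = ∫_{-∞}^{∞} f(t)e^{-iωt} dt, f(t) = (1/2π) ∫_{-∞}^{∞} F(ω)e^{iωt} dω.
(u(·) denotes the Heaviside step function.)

F[g](ω) = - \frac{e^{i \omega}}{i \omega - 6}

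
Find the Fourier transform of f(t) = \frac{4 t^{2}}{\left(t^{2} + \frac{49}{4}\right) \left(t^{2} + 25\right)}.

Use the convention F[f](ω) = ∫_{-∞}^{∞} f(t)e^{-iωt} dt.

F(ω) = \frac{80 \pi e^{- 5 \left|{\omega}\right|}}{51} - \frac{56 \pi e^{- \frac{7 \left|{\omega}\right|}{2}}}{51}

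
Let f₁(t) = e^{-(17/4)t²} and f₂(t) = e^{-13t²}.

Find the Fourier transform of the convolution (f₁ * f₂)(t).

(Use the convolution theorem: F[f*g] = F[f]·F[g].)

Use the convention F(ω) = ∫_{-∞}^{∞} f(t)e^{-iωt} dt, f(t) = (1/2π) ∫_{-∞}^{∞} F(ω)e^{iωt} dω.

F[f₁*f₂](ω) = \frac{2 \sqrt{221} \pi e^{- \frac{69 \omega^{2}}{884}}}{221}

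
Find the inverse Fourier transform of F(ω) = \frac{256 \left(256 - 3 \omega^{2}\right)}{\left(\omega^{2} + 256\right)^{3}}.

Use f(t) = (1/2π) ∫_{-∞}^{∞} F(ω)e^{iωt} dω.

f(t) = 4 t^{2} e^{- 16 \left|{t}\right|}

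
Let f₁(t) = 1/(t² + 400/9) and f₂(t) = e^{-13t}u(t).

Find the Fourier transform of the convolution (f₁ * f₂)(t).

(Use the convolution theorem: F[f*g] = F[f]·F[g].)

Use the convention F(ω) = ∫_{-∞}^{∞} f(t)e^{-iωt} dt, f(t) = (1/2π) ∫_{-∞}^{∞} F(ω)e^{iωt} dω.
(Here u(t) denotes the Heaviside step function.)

F[f₁*f₂](ω) = \frac{3 \pi e^{- \frac{20 \left|{\omega}\right|}{3}}}{20 \left(i \omega + 13\right)}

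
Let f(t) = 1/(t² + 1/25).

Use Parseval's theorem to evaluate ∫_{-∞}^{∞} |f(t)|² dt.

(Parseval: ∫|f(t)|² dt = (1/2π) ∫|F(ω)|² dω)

∫|f(t)|² dt = \frac{125 \pi}{2}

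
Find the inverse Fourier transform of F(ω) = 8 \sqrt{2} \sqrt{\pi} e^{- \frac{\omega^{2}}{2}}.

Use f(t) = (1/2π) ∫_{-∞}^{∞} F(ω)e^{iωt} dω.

f(t) = 8 e^{- \frac{t^{2}}{2}}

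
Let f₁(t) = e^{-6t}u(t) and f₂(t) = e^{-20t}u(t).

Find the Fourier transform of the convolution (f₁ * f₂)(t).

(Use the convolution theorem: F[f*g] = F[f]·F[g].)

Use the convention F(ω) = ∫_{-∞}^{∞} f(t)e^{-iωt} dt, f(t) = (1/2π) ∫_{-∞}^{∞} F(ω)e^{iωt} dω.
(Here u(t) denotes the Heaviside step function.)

F[f₁*f₂](ω) = \frac{1}{\left(i \omega + 6\right) \left(i \omega + 20\right)}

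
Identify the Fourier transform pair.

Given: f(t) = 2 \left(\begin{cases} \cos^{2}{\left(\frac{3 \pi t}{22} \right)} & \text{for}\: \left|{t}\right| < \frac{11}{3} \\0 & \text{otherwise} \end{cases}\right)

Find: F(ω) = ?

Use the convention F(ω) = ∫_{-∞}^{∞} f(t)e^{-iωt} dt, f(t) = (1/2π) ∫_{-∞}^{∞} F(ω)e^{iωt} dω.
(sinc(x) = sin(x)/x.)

F(ω) = - \frac{66 \pi^{2} \operatorname{sinc}{\left(\frac{11 \omega}{3} \right)}}{121 \omega^{2} - 9 \pi^{2}}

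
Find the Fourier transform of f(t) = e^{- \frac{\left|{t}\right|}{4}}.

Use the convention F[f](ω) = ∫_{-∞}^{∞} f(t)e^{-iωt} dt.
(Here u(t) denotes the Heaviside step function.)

F(ω) = \frac{8}{16 \omega^{2} + 1}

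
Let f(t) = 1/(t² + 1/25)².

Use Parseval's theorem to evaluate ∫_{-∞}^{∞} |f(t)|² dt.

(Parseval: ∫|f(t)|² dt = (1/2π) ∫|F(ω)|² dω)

∫|f(t)|² dt = \frac{390625 \pi}{16}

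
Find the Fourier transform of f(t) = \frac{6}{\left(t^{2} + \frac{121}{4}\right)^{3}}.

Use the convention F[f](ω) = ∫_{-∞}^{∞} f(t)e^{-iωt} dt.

F(ω) = \frac{6 \pi \left(121 \omega^{2} + 66 \left|{\omega}\right| + 12\right) e^{- \frac{11 \left|{\omega}\right|}{2}}}{161051}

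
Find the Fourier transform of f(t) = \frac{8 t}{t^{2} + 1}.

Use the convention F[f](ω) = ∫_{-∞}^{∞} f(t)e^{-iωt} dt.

F(ω) = - 8 i \pi e^{- \left|{\omega}\right|} \operatorname{sign}{\left(\omega \right)}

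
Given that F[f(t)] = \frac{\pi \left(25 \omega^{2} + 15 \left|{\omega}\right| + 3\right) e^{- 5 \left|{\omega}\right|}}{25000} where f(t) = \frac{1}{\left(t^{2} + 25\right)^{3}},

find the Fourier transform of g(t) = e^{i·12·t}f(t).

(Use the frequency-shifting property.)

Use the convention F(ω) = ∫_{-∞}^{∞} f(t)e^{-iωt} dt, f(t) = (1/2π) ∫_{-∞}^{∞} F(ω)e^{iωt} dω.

F[g](ω) = \frac{\pi \left(25 \left(\omega - 12\right)^{2} + 15 \left|{\omega - 12}\right| + 3\right) e^{- 5 \left|{\omega - 12}\right|}}{25000}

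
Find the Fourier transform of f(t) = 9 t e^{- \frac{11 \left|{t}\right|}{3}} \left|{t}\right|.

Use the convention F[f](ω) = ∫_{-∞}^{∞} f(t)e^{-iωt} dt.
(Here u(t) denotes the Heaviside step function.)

F(ω) = \frac{8748 i \omega \left(3 \omega^{2} - 121\right)}{\left(9 \omega^{2} + 121\right)^{3}}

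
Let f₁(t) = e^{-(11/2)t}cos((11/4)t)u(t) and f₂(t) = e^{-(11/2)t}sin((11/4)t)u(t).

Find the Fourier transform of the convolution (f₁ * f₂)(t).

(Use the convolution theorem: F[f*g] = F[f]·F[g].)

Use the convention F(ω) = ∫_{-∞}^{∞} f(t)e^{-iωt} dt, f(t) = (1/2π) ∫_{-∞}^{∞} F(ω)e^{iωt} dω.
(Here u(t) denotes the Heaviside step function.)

F[f₁*f₂](ω) = \frac{352 \left(2 i \omega + 11\right)}{\left(4 \left(2 i \omega + 11\right)^{2} + 121\right)^{2}}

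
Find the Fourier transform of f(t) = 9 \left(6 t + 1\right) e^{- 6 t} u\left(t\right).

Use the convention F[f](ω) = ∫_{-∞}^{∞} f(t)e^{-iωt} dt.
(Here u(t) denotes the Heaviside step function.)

F(ω) = \frac{9 \left(- i \omega - 12\right)}{\omega^{2} - 12 i \omega - 36}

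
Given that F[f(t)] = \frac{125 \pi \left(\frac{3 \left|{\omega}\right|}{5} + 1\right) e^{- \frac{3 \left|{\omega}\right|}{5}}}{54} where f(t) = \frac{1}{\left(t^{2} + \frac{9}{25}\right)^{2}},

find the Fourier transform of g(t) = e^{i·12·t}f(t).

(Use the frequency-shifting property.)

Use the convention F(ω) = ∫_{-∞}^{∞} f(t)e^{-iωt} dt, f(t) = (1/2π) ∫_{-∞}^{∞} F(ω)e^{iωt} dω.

F[g](ω) = \frac{25 \pi \left(3 \left|{\omega - 12}\right| + 5\right) e^{- \frac{3 \left|{\omega - 12}\right|}{5}}}{54}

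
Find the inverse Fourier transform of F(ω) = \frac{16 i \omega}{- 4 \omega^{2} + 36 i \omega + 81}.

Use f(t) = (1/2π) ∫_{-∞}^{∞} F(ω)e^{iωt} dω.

f(t) = 4 \left(1 - \frac{9 t}{2}\right) e^{- \frac{9 t}{2}} u\left(t\right)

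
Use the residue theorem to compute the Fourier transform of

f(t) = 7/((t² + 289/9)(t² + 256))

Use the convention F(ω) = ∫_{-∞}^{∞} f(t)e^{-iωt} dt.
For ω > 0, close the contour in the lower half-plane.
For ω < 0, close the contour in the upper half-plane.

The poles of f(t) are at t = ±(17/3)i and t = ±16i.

Let g(z) = f(z)e^{-iωz}; for large |z| the factor e^{-iωz} decays in the lower half-plane when ω > 0 and in the upper half-plane when ω < 0.

Case ω > 0 (lower half-plane, clockwise contour ⇒ F(ω) = -2πi·ΣRes):
  Res_{z = - \frac{17 i}{3}} g(z) = \frac{189 i e^{- \frac{17 \omega}{3}}}{68510}
  Res_{z = - 16 i} g(z) = - \frac{63 i e^{- 16 \omega}}{64480}
  F(ω) = -2πi·ΣRes = - \frac{63 \pi e^{- 16 \omega}}{32240} + \frac{189 \pi e^{- \frac{17 \omega}{3}}}{34255}

Case ω < 0 (upper half-plane, counterclockwise contour ⇒ F(ω) = +2πi·ΣRes):
  Res_{z = \frac{17 i}{3}} g(z) = - \frac{189 i e^{\frac{17 \omega}{3}}}{68510}
  Res_{z = 16 i} g(z) = \frac{63 i e^{16 \omega}}{64480}
  F(ω) = 2πi·ΣRes = \frac{63 \pi \left(48 e^{\frac{17 \omega}{3}} - 17 e^{16 \omega}\right)}{548080}

Both cases combine into a single formula in |ω|:

F(ω) = - \frac{63 \pi e^{- 16 \left|{\omega}\right|}}{32240} + \frac{189 \pi e^{- \frac{17 \left|{\omega}\right|}{3}}}{34255}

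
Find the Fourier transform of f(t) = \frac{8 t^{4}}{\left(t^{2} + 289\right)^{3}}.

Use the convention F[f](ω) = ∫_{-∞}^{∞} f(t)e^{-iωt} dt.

F(ω) = \frac{\pi \left(289 \omega^{2} - 85 \left|{\omega}\right| + 3\right) e^{- 17 \left|{\omega}\right|}}{17}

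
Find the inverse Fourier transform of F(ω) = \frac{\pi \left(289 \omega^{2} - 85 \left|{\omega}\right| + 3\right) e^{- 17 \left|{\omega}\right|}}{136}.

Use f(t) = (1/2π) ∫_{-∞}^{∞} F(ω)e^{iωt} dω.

f(t) = \frac{t^{4}}{\left(t^{2} + 289\right)^{3}}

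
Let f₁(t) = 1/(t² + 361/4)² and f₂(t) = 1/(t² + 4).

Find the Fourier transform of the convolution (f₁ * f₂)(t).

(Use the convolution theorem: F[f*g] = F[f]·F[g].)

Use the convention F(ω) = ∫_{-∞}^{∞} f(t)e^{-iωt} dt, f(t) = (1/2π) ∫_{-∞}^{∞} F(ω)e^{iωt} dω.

F[f₁*f₂](ω) = \frac{\pi^{2} \left(19 \left|{\omega}\right| + 2\right) e^{- \frac{23 \left|{\omega}\right|}{2}}}{6859}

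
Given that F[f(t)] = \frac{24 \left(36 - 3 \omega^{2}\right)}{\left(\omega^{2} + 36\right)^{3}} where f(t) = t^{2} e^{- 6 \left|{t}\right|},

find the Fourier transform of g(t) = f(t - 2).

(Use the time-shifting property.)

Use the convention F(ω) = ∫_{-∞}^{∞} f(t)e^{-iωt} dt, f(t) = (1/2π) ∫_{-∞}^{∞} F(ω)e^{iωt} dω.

F[g](ω) = \frac{72 \left(12 - \omega^{2}\right) e^{- 2 i \omega}}{\left(\omega^{2} + 36\right)^{3}}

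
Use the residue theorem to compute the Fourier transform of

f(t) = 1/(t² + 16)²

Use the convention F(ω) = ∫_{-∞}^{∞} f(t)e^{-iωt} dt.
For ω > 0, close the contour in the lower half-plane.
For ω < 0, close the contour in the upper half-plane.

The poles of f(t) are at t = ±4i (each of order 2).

Let g(z) = f(z)e^{-iωz}; for large |z| the factor e^{-iωz} decays in the lower half-plane when ω > 0 and in the upper half-plane when ω < 0.

Case ω > 0 (lower half-plane, clockwise contour ⇒ F(ω) = -2πi·ΣRes):
  Res_{z = - 4 i} g(z) = \frac{i \left(4 \omega + 1\right) e^{- 4 \omega}}{256} (pole of order 2)
  F(ω) = -2πi·ΣRes = \frac{\pi \left(4 \omega + 1\right) e^{- 4 \omega}}{128}

Case ω < 0 (upper half-plane, counterclockwise contour ⇒ F(ω) = +2πi·ΣRes):
  Res_{z = 4 i} g(z) = \frac{i \left(4 \omega - 1\right) e^{4 \omega}}{256} (pole of order 2)
  F(ω) = 2πi·ΣRes = \frac{\pi \left(1 - 4 \omega\right) e^{4 \omega}}{128}

Both cases combine into a single formula in |ω|:

F(ω) = \frac{\pi \left(4 \left|{\omega}\right| + 1\right) e^{- 4 \left|{\omega}\right|}}{128}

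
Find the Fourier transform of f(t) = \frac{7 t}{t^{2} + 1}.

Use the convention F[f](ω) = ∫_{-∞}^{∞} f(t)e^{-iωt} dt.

F(ω) = - 7 i \pi e^{- \left|{\omega}\right|} \operatorname{sign}{\left(\omega \right)}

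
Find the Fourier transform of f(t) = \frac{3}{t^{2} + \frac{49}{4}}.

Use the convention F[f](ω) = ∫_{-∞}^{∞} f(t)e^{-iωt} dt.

F(ω) = \frac{6 \pi e^{- \frac{7 \left|{\omega}\right|}{2}}}{7}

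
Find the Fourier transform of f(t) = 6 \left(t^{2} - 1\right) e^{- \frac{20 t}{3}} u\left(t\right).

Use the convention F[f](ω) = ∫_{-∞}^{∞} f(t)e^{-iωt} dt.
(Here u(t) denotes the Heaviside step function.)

F(ω) = \frac{18 \left(54 i \omega - \left(3 i \omega + 20\right)^{3} + 360\right)}{\left(3 i \omega + 20\right)^{4}}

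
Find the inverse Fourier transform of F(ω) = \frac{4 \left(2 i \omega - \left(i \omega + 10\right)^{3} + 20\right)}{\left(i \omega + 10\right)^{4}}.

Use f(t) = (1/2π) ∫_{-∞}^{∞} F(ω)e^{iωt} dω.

f(t) = 4 \left(t^{2} - 1\right) e^{- 10 t} u\left(t\right)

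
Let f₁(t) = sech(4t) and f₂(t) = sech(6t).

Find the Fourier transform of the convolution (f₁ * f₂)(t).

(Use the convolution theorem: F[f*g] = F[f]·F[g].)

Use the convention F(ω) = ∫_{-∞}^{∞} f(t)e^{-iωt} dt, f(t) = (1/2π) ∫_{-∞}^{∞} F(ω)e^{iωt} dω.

F[f₁*f₂](ω) = \frac{\pi^{2}}{24 \cosh{\left(\frac{\pi \omega}{12} \right)} \cosh{\left(\frac{\pi \omega}{8} \right)}}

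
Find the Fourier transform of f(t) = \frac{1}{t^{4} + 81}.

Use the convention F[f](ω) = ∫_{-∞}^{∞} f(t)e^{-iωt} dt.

F(ω) = \frac{\pi e^{- \frac{3 \sqrt{2} \left|{\omega}\right|}{2}} \sin{\left(\frac{3 \sqrt{2} \left|{\omega}\right|}{2} + \frac{\pi}{4} \right)}}{27}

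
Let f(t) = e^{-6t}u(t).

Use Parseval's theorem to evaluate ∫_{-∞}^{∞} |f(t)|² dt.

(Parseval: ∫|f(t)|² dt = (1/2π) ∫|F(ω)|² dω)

∫|f(t)|² dt = \frac{1}{12}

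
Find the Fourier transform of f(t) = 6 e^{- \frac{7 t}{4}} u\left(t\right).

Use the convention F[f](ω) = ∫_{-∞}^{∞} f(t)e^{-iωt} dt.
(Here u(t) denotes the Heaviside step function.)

F(ω) = \frac{24}{4 i \omega + 7}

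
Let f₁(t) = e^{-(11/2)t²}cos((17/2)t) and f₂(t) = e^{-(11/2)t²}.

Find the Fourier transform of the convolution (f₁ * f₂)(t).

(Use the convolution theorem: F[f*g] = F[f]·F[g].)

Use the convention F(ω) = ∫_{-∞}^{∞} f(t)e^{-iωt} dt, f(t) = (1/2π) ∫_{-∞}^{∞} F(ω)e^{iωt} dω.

F[f₁*f₂](ω) = \frac{\pi \left(e^{\frac{17 \omega}{11}} + 1\right) e^{- \frac{\omega^{2}}{11} - \frac{17 \omega}{22} - \frac{289}{88}}}{11}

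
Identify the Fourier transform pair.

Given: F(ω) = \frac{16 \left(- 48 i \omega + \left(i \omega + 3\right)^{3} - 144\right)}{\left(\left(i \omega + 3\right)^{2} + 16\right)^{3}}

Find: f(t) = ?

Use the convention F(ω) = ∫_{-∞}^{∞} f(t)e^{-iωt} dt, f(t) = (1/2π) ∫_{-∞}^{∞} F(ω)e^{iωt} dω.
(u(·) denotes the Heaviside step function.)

f(t) = 8 t^{2} e^{- 3 t} \cos{\left(4 t \right)} u\left(t\right)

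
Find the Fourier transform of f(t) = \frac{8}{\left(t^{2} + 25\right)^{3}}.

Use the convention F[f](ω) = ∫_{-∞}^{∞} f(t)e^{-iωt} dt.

F(ω) = \frac{\pi \left(25 \omega^{2} + 15 \left|{\omega}\right| + 3\right) e^{- 5 \left|{\omega}\right|}}{3125}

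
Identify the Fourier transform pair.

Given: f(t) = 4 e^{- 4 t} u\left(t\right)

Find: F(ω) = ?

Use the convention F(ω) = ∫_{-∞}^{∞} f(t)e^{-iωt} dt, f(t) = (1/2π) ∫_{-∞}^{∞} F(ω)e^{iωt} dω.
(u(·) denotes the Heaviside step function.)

F(ω) = \frac{4}{i \omega + 4}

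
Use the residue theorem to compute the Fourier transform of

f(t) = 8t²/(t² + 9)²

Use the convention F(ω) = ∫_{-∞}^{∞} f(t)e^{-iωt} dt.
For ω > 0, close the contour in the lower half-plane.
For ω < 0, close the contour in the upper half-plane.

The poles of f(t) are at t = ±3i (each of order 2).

Let g(z) = f(z)e^{-iωz}; for large |z| the factor e^{-iωz} decays in the lower half-plane when ω > 0 and in the upper half-plane when ω < 0.

Case ω > 0 (lower half-plane, clockwise contour ⇒ F(ω) = -2πi·ΣRes):
  Res_{z = - 3 i} g(z) = i \left(\frac{2}{3} - 2 \omega\right) e^{- 3 \omega} (pole of order 2)
  F(ω) = -2πi·ΣRes = \frac{4 \pi \left(1 - 3 \omega\right) e^{- 3 \omega}}{3}

Case ω < 0 (upper half-plane, counterclockwise contour ⇒ F(ω) = +2πi·ΣRes):
  Res_{z = 3 i} g(z) = i \left(- 2 \omega - \frac{2}{3}\right) e^{3 \omega} (pole of order 2)
  F(ω) = 2πi·ΣRes = \frac{4 \pi \left(3 \omega + 1\right) e^{3 \omega}}{3}

Both cases combine into a single formula in |ω|:

F(ω) = \frac{4 \pi \left(1 - 3 \left|{\omega}\right|\right) e^{- 3 \left|{\omega}\right|}}{3}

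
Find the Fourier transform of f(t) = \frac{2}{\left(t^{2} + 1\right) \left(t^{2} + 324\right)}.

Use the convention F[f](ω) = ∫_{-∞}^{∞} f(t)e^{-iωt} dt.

F(ω) = \frac{\pi \left(18 e^{17 \left|{\omega}\right|} - 1\right) e^{- 18 \left|{\omega}\right|}}{2907}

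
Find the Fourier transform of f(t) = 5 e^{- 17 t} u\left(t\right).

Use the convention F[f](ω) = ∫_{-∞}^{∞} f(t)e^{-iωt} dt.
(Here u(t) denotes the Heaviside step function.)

F(ω) = \frac{5}{i \omega + 17}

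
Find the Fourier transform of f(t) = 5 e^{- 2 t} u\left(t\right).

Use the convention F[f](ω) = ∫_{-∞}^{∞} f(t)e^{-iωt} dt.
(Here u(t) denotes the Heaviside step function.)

F(ω) = \frac{5}{i \omega + 2}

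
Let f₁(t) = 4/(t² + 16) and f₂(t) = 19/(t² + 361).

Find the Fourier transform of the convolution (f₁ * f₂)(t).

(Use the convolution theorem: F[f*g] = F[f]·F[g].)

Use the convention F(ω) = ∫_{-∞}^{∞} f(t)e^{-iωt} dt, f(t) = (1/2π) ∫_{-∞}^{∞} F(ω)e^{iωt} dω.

F[f₁*f₂](ω) = \pi^{2} e^{- 23 \left|{\omega}\right|}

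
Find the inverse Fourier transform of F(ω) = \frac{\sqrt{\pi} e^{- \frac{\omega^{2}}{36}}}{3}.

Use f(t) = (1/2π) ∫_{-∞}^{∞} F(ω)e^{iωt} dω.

f(t) = e^{- 9 t^{2}}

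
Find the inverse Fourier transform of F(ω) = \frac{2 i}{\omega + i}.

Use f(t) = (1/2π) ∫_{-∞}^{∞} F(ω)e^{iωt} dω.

f(t) = 2 e^{t} u\left(- t\right)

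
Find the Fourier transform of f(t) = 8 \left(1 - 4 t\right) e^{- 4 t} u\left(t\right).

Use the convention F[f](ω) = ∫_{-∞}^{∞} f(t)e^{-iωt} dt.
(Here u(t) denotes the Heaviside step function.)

F(ω) = \frac{8 i \omega}{- \omega^{2} + 8 i \omega + 16}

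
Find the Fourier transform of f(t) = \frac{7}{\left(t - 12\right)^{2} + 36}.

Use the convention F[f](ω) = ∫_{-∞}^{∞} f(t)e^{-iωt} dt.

F(ω) = \frac{7 \pi e^{- 12 i \omega - 6 \left|{\omega}\right|}}{6}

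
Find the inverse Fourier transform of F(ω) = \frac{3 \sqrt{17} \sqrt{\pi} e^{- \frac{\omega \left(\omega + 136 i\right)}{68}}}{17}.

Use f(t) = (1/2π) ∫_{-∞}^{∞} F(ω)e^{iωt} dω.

f(t) = 3 e^{- 17 \left(t - 2\right)^{2}}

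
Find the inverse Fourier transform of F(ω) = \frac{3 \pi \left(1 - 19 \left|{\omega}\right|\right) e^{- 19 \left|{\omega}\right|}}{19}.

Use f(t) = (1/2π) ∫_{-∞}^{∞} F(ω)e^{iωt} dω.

f(t) = \frac{6 t^{2}}{\left(t^{2} + 361\right)^{2}}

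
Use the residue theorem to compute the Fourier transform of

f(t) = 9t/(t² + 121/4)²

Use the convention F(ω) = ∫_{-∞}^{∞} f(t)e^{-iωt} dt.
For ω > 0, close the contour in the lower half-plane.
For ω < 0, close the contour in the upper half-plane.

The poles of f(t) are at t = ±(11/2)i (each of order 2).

Let g(z) = f(z)e^{-iωz}; for large |z| the factor e^{-iωz} decays in the lower half-plane when ω > 0 and in the upper half-plane when ω < 0.

Case ω > 0 (lower half-plane, clockwise contour ⇒ F(ω) = -2πi·ΣRes):
  Res_{z = - \frac{11 i}{2}} g(z) = \frac{9 \omega e^{- \frac{11 \omega}{2}}}{22} (pole of order 2)
  F(ω) = -2πi·ΣRes = - \frac{9 i \pi \omega e^{- \frac{11 \omega}{2}}}{11}

Case ω < 0 (upper half-plane, counterclockwise contour ⇒ F(ω) = +2πi·ΣRes):
  Res_{z = \frac{11 i}{2}} g(z) = - \frac{9 \omega e^{\frac{11 \omega}{2}}}{22} (pole of order 2)
  F(ω) = 2πi·ΣRes = - \frac{9 i \pi \omega e^{\frac{11 \omega}{2}}}{11}

Both cases combine into a single formula in |ω|:

F(ω) = - \frac{9 i \pi \omega e^{- \frac{11 \left|{\omega}\right|}{2}}}{11}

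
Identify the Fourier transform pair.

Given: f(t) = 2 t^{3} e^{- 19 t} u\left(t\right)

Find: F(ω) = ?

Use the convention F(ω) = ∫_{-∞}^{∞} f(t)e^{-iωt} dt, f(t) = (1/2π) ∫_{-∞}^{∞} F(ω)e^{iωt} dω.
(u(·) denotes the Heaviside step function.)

F(ω) = \frac{12}{\left(i \omega + 19\right)^{4}}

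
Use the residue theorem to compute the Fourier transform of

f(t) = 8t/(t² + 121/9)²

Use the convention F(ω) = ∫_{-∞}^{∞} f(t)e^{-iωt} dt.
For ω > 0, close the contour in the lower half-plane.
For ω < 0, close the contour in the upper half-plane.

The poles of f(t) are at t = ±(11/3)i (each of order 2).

Let g(z) = f(z)e^{-iωz}; for large |z| the factor e^{-iωz} decays in the lower half-plane when ω > 0 and in the upper half-plane when ω < 0.

Case ω > 0 (lower half-plane, clockwise contour ⇒ F(ω) = -2πi·ΣRes):
  Res_{z = - \frac{11 i}{3}} g(z) = \frac{6 \omega e^{- \frac{11 \omega}{3}}}{11} (pole of order 2)
  F(ω) = -2πi·ΣRes = - \frac{12 i \pi \omega e^{- \frac{11 \omega}{3}}}{11}

Case ω < 0 (upper half-plane, counterclockwise contour ⇒ F(ω) = +2πi·ΣRes):
  Res_{z = \frac{11 i}{3}} g(z) = - \frac{6 \omega e^{\frac{11 \omega}{3}}}{11} (pole of order 2)
  F(ω) = 2πi·ΣRes = - \frac{12 i \pi \omega e^{\frac{11 \omega}{3}}}{11}

Both cases combine into a single formula in |ω|:

F(ω) = - \frac{12 i \pi \omega e^{- \frac{11 \left|{\omega}\right|}{3}}}{11}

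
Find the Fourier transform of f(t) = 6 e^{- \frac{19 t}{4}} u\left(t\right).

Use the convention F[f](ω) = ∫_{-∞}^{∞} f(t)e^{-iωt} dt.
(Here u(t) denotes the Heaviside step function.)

F(ω) = \frac{24}{4 i \omega + 19}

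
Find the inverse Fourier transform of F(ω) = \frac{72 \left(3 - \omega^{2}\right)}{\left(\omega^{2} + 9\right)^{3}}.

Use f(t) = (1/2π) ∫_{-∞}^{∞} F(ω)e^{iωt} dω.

f(t) = 2 t^{2} e^{- 3 \left|{t}\right|}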